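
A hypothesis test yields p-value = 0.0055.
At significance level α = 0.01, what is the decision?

Compare p-value to α:
0.0055 < 0.01
Decision: reject H₀

Answer: reject H₀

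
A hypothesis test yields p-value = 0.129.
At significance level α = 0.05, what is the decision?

Compare p-value to α:
0.129 ≥ 0.05
Decision: fail to reject H₀

Answer: fail to reject H₀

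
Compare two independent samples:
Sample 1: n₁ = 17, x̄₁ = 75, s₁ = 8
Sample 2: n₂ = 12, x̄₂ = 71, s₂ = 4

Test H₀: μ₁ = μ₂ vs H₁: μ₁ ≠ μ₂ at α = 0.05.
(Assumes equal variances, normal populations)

Answer: t = 1.5913, fail to reject H₀

Derivation:
Pooled variance: s²_p = [16×8² + 11×4²]/(27) = 44.4444
s_p = 6.6667
SE = s_p×√(1/n₁ + 1/n₂) = 6.6667×√(1/17 + 1/12) = 2.5136
t = (x̄₁ - x̄₂)/SE = (75 - 71)/2.5136 = 1.5913
df = 27, t-critical = ±2.052
Decision: fail to reject H₀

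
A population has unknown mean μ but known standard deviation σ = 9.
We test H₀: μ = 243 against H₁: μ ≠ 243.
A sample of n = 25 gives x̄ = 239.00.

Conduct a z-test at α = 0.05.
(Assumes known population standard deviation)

Standard error: SE = σ/√n = 9/√25 = 1.8000
z-statistic: z = (x̄ - μ₀)/SE = (239.00 - 243)/1.8000 = -2.2222
Critical value: ±1.960
p-value = 0.0263
Decision: reject H₀

Answer: z = -2.2222, reject H₀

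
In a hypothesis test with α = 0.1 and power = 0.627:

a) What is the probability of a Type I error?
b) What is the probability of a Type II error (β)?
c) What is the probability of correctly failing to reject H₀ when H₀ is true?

Answer: a) 0.1, b) 0.373, c) 0.9

Derivation:
a) Type I error probability = α = 0.1
b) Power = P(reject H₀ | H₁ true) = 1 - β = 0.627, so Type II error probability = β = 1 - Power = 0.373
c) P(fail to reject H₀ | H₀ true) = 1 - α = 0.9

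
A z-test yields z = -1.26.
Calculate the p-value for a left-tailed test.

Answer: p-value ≈ 0.1038

Derivation:
For z = -1.26:
p = P(Z < -1.26) = Φ(-1.26) = 0.1038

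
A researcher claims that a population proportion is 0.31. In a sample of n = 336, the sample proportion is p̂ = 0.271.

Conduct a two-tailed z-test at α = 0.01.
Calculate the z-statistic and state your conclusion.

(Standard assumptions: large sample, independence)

H₀: p = 0.31, H₁: p ≠ 0.31
Standard error: SE = √(p₀(1-p₀)/n) = √(0.31×0.69/336) = 0.025231
z-statistic: z = (p̂ - p₀)/SE = (0.271 - 0.31)/0.025231 = -1.5457
Critical value: z_0.005 = ±2.576
p-value = 0.1222
Decision: fail to reject H₀ at α = 0.01

Answer: z = -1.5457, fail to reject H₀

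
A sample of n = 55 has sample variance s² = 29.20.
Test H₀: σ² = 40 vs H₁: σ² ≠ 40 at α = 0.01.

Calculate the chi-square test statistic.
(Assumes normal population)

df = n - 1 = 54
χ² = (n-1)s²/σ₀² = 54×29.20/40 = 39.4200
Critical values: χ²_{0.995,54} = 30.981, χ²_{0.005,54} = 84.502
Rejection region: χ² < 30.981 or χ² > 84.502
Decision: fail to reject H₀

Answer: χ² = 39.4200, fail to reject H₀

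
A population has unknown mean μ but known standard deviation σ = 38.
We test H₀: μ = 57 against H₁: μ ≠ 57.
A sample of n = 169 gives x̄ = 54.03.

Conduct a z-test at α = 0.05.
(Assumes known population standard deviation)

Standard error: SE = σ/√n = 38/√169 = 2.9231
z-statistic: z = (x̄ - μ₀)/SE = (54.03 - 57)/2.9231 = -1.0160
Critical value: ±1.960
p-value = 0.3096
Decision: fail to reject H₀

Answer: z = -1.0160, fail to reject H₀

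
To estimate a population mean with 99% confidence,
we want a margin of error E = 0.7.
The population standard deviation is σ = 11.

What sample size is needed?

Answer: n = 1639

Derivation:
z_0.005 = 2.576
n = (z×σ/E)² = (2.576×11/0.7)²
n = 1638.6304
Round up: n = 1639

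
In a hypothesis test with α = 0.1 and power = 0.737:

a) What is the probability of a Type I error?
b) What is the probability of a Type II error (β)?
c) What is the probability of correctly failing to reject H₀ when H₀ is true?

a) Type I error probability = α = 0.1
b) Power = P(reject H₀ | H₁ true) = 1 - β = 0.737, so Type II error probability = β = 1 - Power = 0.263
c) P(fail to reject H₀ | H₀ true) = 1 - α = 0.9

Answer: a) 0.1, b) 0.263, c) 0.9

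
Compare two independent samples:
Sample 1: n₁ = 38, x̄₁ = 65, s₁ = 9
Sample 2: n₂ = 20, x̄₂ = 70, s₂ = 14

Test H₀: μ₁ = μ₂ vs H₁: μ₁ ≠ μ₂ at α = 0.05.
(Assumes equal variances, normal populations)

Pooled variance: s²_p = [37×9² + 19×14²]/(56) = 120.0179
s_p = 10.9553
SE = s_p×√(1/n₁ + 1/n₂) = 10.9553×√(1/38 + 1/20) = 3.0264
t = (x̄₁ - x̄₂)/SE = (65 - 70)/3.0264 = -1.6521
df = 56, t-critical = ±2.003
Decision: fail to reject H₀

Answer: t = -1.6521, fail to reject H₀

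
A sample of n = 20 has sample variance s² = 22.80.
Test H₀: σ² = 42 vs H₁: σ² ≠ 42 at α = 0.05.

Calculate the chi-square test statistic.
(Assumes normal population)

Answer: χ² = 10.3143, fail to reject H₀

Derivation:
df = n - 1 = 19
χ² = (n-1)s²/σ₀² = 19×22.80/42 = 10.3143
Critical values: χ²_{0.975,19} = 8.907, χ²_{0.025,19} = 32.852
Rejection region: χ² < 8.907 or χ² > 32.852
Decision: fail to reject H₀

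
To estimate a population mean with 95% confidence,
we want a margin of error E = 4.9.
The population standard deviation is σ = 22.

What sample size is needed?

z_0.025 = 1.960
n = (z×σ/E)² = (1.960×22/4.9)²
n = 77.4400
Round up: n = 78

Answer: n = 78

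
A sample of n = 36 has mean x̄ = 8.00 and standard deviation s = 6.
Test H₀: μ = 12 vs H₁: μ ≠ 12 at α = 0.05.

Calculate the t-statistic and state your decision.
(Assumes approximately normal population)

Answer: t = -4.0000, reject H₀

Derivation:
df = n - 1 = 35
SE = s/√n = 6/√36 = 1.0000
t = (x̄ - μ₀)/SE = (8.00 - 12)/1.0000 = -4.0000
Critical value: t_{0.025,35} = ±2.030
p-value ≈ 0.0003
Decision: reject H₀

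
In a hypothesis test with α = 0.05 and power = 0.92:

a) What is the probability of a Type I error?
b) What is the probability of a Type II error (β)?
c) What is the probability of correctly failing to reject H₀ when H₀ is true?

Answer: a) 0.05, b) 0.08, c) 0.95

Derivation:
a) Type I error probability = α = 0.05
b) Power = P(reject H₀ | H₁ true) = 1 - β = 0.92, so Type II error probability = β = 1 - Power = 0.08
c) P(fail to reject H₀ | H₀ true) = 1 - α = 0.95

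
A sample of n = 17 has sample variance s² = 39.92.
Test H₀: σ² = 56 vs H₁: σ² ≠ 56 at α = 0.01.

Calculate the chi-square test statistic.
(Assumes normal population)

Answer: χ² = 11.4057, fail to reject H₀

Derivation:
df = n - 1 = 16
χ² = (n-1)s²/σ₀² = 16×39.92/56 = 11.4057
Critical values: χ²_{0.995,16} = 5.142, χ²_{0.005,16} = 34.267
Rejection region: χ² < 5.142 or χ² > 34.267
Decision: fail to reject H₀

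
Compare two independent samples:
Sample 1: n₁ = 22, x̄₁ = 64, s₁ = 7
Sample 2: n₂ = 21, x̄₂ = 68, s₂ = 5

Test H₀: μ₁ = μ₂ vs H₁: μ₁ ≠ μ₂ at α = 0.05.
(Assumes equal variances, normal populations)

Pooled variance: s²_p = [21×7² + 20×5²]/(41) = 37.2927
s_p = 6.1068
SE = s_p×√(1/n₁ + 1/n₂) = 6.1068×√(1/22 + 1/21) = 1.8631
t = (x̄₁ - x̄₂)/SE = (64 - 68)/1.8631 = -2.1470
df = 41, t-critical = ±2.020
Decision: reject H₀

Answer: t = -2.1470, reject H₀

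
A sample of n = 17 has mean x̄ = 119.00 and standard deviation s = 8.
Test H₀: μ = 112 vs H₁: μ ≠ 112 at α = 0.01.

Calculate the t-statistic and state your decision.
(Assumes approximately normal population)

df = n - 1 = 16
SE = s/√n = 8/√17 = 1.9403
t = (x̄ - μ₀)/SE = (119.00 - 112)/1.9403 = 3.6077
Critical value: t_{0.005,16} = ±2.921
p-value ≈ 0.0024
Decision: reject H₀

Answer: t = 3.6077, reject H₀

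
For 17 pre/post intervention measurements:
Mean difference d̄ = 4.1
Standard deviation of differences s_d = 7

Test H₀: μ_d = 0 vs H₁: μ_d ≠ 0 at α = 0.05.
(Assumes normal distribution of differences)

Answer: t = 2.4150, reject H₀

Derivation:
df = n - 1 = 16
SE = s_d/√n = 7/√17 = 1.6977
t = d̄/SE = 4.1/1.6977 = 2.4150
Critical value: t_{0.025,16} = ±2.120
p-value ≈ 0.0281
Decision: reject H₀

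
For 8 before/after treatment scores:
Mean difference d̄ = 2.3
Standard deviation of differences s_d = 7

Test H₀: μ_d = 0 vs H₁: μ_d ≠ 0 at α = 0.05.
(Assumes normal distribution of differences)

df = n - 1 = 7
SE = s_d/√n = 7/√8 = 2.4749
t = d̄/SE = 2.3/2.4749 = 0.9293
Critical value: t_{0.025,7} = ±2.365
p-value ≈ 0.3837
Decision: fail to reject H₀

Answer: t = 0.9293, fail to reject H₀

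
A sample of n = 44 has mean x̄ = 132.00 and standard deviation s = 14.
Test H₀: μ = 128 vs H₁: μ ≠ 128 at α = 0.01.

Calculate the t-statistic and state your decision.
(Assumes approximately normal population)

df = n - 1 = 43
SE = s/√n = 14/√44 = 2.1106
t = (x̄ - μ₀)/SE = (132.00 - 128)/2.1106 = 1.8952
Critical value: t_{0.005,43} = ±2.695
p-value ≈ 0.0648
Decision: fail to reject H₀

Answer: t = 1.8952, fail to reject H₀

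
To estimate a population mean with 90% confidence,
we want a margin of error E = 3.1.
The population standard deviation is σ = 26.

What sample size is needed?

Answer: n = 191

Derivation:
z_0.05 = 1.645
n = (z×σ/E)² = (1.645×26/3.1)²
n = 190.3510
Round up: n = 191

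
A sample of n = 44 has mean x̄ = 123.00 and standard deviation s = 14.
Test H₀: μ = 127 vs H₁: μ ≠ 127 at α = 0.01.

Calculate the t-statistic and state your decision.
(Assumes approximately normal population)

df = n - 1 = 43
SE = s/√n = 14/√44 = 2.1106
t = (x̄ - μ₀)/SE = (123.00 - 127)/2.1106 = -1.8952
Critical value: t_{0.005,43} = ±2.695
p-value ≈ 0.0648
Decision: fail to reject H₀

Answer: t = -1.8952, fail to reject H₀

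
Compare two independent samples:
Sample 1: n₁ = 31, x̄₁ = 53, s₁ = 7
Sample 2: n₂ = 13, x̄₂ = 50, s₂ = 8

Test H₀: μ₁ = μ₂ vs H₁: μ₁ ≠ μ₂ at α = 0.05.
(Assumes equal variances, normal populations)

Pooled variance: s²_p = [30×7² + 12×8²]/(42) = 53.2857
s_p = 7.2997
SE = s_p×√(1/n₁ + 1/n₂) = 7.2997×√(1/31 + 1/13) = 2.4120
t = (x̄₁ - x̄₂)/SE = (53 - 50)/2.4120 = 1.2438
df = 42, t-critical = ±2.018
Decision: fail to reject H₀

Answer: t = 1.2438, fail to reject H₀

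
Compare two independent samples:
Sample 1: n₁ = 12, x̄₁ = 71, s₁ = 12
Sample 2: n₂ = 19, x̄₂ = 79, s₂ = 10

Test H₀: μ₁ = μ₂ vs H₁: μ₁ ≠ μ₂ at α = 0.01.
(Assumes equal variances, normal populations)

Answer: t = -2.0084, fail to reject H₀

Derivation:
Pooled variance: s²_p = [11×12² + 18×10²]/(29) = 116.6897
s_p = 10.8023
SE = s_p×√(1/n₁ + 1/n₂) = 10.8023×√(1/12 + 1/19) = 3.9832
t = (x̄₁ - x̄₂)/SE = (71 - 79)/3.9832 = -2.0084
df = 29, t-critical = ±2.756
Decision: fail to reject H₀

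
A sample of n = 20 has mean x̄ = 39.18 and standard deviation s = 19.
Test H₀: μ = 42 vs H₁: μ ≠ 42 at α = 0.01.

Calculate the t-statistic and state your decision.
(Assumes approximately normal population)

df = n - 1 = 19
SE = s/√n = 19/√20 = 4.2485
t = (x̄ - μ₀)/SE = (39.18 - 42)/4.2485 = -0.6638
Critical value: t_{0.005,19} = ±2.861
p-value ≈ 0.5148
Decision: fail to reject H₀

Answer: t = -0.6638, fail to reject H₀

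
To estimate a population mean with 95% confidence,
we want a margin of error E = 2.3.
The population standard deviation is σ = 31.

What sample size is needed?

z_0.025 = 1.960
n = (z×σ/E)² = (1.960×31/2.3)²
n = 697.8786
Round up: n = 698

Answer: n = 698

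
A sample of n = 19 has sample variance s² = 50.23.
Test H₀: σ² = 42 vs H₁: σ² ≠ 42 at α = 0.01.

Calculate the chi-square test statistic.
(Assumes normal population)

df = n - 1 = 18
χ² = (n-1)s²/σ₀² = 18×50.23/42 = 21.5271
Critical values: χ²_{0.995,18} = 6.265, χ²_{0.005,18} = 37.156
Rejection region: χ² < 6.265 or χ² > 37.156
Decision: fail to reject H₀

Answer: χ² = 21.5271, fail to reject H₀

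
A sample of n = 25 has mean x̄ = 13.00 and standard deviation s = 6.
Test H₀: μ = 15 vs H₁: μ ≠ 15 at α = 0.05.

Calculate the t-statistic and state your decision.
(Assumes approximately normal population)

Answer: t = -1.6667, fail to reject H₀

Derivation:
df = n - 1 = 24
SE = s/√n = 6/√25 = 1.2000
t = (x̄ - μ₀)/SE = (13.00 - 15)/1.2000 = -1.6667
Critical value: t_{0.025,24} = ±2.064
p-value ≈ 0.1086
Decision: fail to reject H₀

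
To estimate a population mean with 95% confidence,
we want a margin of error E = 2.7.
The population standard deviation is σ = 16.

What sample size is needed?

z_0.025 = 1.960
n = (z×σ/E)² = (1.960×16/2.7)²
n = 134.9039
Round up: n = 135

Answer: n = 135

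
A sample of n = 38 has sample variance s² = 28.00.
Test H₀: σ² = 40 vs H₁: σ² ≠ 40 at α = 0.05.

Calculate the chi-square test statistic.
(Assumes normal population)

df = n - 1 = 37
χ² = (n-1)s²/σ₀² = 37×28.00/40 = 25.9000
Critical values: χ²_{0.975,37} = 22.106, χ²_{0.025,37} = 55.668
Rejection region: χ² < 22.106 or χ² > 55.668
Decision: fail to reject H₀

Answer: χ² = 25.9000, fail to reject H₀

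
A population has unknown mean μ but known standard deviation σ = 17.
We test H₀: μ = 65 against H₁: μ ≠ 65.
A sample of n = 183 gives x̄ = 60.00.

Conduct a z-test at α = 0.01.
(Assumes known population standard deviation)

Standard error: SE = σ/√n = 17/√183 = 1.2567
z-statistic: z = (x̄ - μ₀)/SE = (60.00 - 65)/1.2567 = -3.9787
Critical value: ±2.576
p-value = 0.0001
Decision: reject H₀

Answer: z = -3.9787, reject H₀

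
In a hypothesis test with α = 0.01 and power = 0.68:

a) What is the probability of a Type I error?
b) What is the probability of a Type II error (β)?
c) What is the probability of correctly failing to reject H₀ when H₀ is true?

Answer: a) 0.01, b) 0.32, c) 0.99

Derivation:
a) Type I error probability = α = 0.01
b) Power = P(reject H₀ | H₁ true) = 1 - β = 0.68, so Type II error probability = β = 1 - Power = 0.32
c) P(fail to reject H₀ | H₀ true) = 1 - α = 0.99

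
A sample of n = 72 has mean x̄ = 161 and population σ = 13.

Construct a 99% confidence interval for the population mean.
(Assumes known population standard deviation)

Answer: (157.0533, 164.9467)

Derivation:
Confidence level: 99%, α = 0.01
z_0.005 = 2.576
SE = σ/√n = 13/√72 = 1.5321
Margin of error = 2.576 × 1.5321 = 3.9467
CI: x̄ ± margin = 161 ± 3.9467
CI: (157.0533, 164.9467)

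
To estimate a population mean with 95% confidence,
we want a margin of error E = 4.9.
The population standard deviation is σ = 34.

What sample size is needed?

z_0.025 = 1.960
n = (z×σ/E)² = (1.960×34/4.9)²
n = 184.9600
Round up: n = 185

Answer: n = 185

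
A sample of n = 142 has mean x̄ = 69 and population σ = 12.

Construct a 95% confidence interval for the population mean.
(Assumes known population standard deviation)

Confidence level: 95%, α = 0.05
z_0.025 = 1.960
SE = σ/√n = 12/√142 = 1.0070
Margin of error = 1.960 × 1.0070 = 1.9737
CI: x̄ ± margin = 69 ± 1.9737
CI: (67.0263, 70.9737)

Answer: (67.0263, 70.9737)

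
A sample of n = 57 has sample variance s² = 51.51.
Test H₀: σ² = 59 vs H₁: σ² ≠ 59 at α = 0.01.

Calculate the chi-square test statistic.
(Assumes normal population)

Answer: χ² = 48.8908, fail to reject H₀

Derivation:
df = n - 1 = 56
χ² = (n-1)s²/σ₀² = 56×51.51/59 = 48.8908
Critical values: χ²_{0.995,56} = 32.490, χ²_{0.005,56} = 86.994
Rejection region: χ² < 32.490 or χ² > 86.994
Decision: fail to reject H₀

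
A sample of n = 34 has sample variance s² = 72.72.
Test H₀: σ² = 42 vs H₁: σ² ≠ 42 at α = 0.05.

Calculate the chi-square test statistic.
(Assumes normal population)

Answer: χ² = 57.1371, reject H₀

Derivation:
df = n - 1 = 33
χ² = (n-1)s²/σ₀² = 33×72.72/42 = 57.1371
Critical values: χ²_{0.975,33} = 19.047, χ²_{0.025,33} = 50.725
Rejection region: χ² < 19.047 or χ² > 50.725
Decision: reject H₀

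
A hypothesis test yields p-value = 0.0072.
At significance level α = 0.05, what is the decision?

Compare p-value to α:
0.0072 < 0.05
Decision: reject H₀

Answer: reject H₀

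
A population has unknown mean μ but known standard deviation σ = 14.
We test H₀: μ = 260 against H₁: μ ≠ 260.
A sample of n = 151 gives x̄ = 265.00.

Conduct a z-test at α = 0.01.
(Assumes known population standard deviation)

Standard error: SE = σ/√n = 14/√151 = 1.1393
z-statistic: z = (x̄ - μ₀)/SE = (265.00 - 260)/1.1393 = 4.3887
Critical value: ±2.576
p-value < 0.0001
Decision: reject H₀

Answer: z = 4.3887, reject H₀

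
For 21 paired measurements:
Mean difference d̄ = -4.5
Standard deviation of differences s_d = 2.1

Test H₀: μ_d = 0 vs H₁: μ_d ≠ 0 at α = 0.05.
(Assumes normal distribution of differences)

df = n - 1 = 20
SE = s_d/√n = 2.1/√21 = 0.4583
t = d̄/SE = -4.5/0.4583 = -9.8189
Critical value: t_{0.025,20} = ±2.086
p-value < 0.0001
Decision: reject H₀

Answer: t = -9.8189, reject H₀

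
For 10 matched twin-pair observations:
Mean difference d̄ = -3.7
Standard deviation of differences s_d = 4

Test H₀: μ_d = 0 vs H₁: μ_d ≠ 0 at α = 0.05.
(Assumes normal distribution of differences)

Answer: t = -2.9251, reject H₀

Derivation:
df = n - 1 = 9
SE = s_d/√n = 4/√10 = 1.2649
t = d̄/SE = -3.7/1.2649 = -2.9251
Critical value: t_{0.025,9} = ±2.262
p-value ≈ 0.0169
Decision: reject H₀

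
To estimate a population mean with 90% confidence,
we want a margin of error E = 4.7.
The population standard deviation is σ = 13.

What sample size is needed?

z_0.05 = 1.645
n = (z×σ/E)² = (1.645×13/4.7)²
n = 20.7025
Round up: n = 21

Answer: n = 21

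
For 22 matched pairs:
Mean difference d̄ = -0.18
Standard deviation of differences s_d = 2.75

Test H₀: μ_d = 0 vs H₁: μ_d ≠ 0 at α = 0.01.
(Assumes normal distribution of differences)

Answer: t = -0.3070, fail to reject H₀

Derivation:
df = n - 1 = 21
SE = s_d/√n = 2.75/√22 = 0.5863
t = d̄/SE = -0.18/0.5863 = -0.3070
Critical value: t_{0.005,21} = ±2.831
p-value ≈ 0.7619
Decision: fail to reject H₀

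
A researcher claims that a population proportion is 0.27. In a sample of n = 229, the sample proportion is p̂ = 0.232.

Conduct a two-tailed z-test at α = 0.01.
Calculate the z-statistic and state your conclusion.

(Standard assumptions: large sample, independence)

Answer: z = -1.2952, fail to reject H₀

Derivation:
H₀: p = 0.27, H₁: p ≠ 0.27
Standard error: SE = √(p₀(1-p₀)/n) = √(0.27×0.73/229) = 0.029338
z-statistic: z = (p̂ - p₀)/SE = (0.232 - 0.27)/0.029338 = -1.2952
Critical value: z_0.005 = ±2.576
p-value = 0.1953
Decision: fail to reject H₀ at α = 0.01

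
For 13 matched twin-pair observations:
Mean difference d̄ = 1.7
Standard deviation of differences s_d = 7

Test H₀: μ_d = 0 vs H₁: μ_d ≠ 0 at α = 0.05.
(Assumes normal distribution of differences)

Answer: t = 0.8756, fail to reject H₀

Derivation:
df = n - 1 = 12
SE = s_d/√n = 7/√13 = 1.9415
t = d̄/SE = 1.7/1.9415 = 0.8756
Critical value: t_{0.025,12} = ±2.179
p-value ≈ 0.3984
Decision: fail to reject H₀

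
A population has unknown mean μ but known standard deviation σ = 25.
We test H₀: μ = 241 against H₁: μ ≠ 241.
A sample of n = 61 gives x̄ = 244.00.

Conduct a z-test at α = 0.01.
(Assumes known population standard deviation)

Standard error: SE = σ/√n = 25/√61 = 3.2009
z-statistic: z = (x̄ - μ₀)/SE = (244.00 - 241)/3.2009 = 0.9372
Critical value: ±2.576
p-value = 0.3487
Decision: fail to reject H₀

Answer: z = 0.9372, fail to reject H₀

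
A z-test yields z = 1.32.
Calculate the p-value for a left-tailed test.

Answer: p-value ≈ 0.9066

Derivation:
For z = 1.32:
p = P(Z < 1.32) = Φ(1.32) = 0.9066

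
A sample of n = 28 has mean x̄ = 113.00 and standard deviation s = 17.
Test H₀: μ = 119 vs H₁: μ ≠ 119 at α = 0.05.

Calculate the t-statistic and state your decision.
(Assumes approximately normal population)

Answer: t = -1.8676, fail to reject H₀

Derivation:
df = n - 1 = 27
SE = s/√n = 17/√28 = 3.2127
t = (x̄ - μ₀)/SE = (113.00 - 119)/3.2127 = -1.8676
Critical value: t_{0.025,27} = ±2.052
p-value ≈ 0.0727
Decision: fail to reject H₀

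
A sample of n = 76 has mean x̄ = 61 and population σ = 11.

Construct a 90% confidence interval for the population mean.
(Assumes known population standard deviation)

Answer: (58.9243, 63.0757)

Derivation:
Confidence level: 90%, α = 0.1
z_0.05 = 1.645
SE = σ/√n = 11/√76 = 1.2618
Margin of error = 1.645 × 1.2618 = 2.0757
CI: x̄ ± margin = 61 ± 2.0757
CI: (58.9243, 63.0757)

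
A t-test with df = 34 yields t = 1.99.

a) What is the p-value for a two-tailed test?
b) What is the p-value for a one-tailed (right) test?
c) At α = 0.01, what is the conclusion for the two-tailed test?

Answer: a) 0.0547, b) 0.0273, c) fail to reject H₀

Derivation:
Using t-distribution with df = 34:
a) Two-tailed: p = 2×P(T > 1.99) = 0.0547
b) One-tailed: p = P(T > 1.99) = 0.0273
c) 0.0547 ≥ 0.01, fail to reject H₀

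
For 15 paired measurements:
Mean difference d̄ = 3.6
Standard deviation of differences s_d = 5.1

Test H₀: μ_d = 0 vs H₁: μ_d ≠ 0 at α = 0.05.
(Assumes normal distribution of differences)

df = n - 1 = 14
SE = s_d/√n = 5.1/√15 = 1.3168
t = d̄/SE = 3.6/1.3168 = 2.7339
Critical value: t_{0.025,14} = ±2.145
p-value ≈ 0.0161
Decision: reject H₀

Answer: t = 2.7339, reject H₀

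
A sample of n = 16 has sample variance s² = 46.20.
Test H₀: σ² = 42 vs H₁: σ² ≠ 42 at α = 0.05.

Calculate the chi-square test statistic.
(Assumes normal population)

df = n - 1 = 15
χ² = (n-1)s²/σ₀² = 15×46.20/42 = 16.5000
Critical values: χ²_{0.975,15} = 6.262, χ²_{0.025,15} = 27.488
Rejection region: χ² < 6.262 or χ² > 27.488
Decision: fail to reject H₀

Answer: χ² = 16.5000, fail to reject H₀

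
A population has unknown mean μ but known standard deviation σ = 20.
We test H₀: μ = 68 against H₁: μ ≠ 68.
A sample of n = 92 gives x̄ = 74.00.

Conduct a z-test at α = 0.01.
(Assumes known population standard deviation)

Answer: z = 2.8776, reject H₀

Derivation:
Standard error: SE = σ/√n = 20/√92 = 2.0851
z-statistic: z = (x̄ - μ₀)/SE = (74.00 - 68)/2.0851 = 2.8776
Critical value: ±2.576
p-value = 0.0040
Decision: reject H₀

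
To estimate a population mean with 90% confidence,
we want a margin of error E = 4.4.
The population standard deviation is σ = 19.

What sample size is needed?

Answer: n = 51

Derivation:
z_0.05 = 1.645
n = (z×σ/E)² = (1.645×19/4.4)²
n = 50.4584
Round up: n = 51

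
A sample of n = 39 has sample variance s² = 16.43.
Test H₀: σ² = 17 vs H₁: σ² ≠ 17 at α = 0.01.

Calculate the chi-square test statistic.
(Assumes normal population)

Answer: χ² = 36.7259, fail to reject H₀

Derivation:
df = n - 1 = 38
χ² = (n-1)s²/σ₀² = 38×16.43/17 = 36.7259
Critical values: χ²_{0.995,38} = 19.289, χ²_{0.005,38} = 64.181
Rejection region: χ² < 19.289 or χ² > 64.181
Decision: fail to reject H₀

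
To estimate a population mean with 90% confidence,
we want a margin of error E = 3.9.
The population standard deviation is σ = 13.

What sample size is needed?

Answer: n = 31

Derivation:
z_0.05 = 1.645
n = (z×σ/E)² = (1.645×13/3.9)²
n = 30.0669
Round up: n = 31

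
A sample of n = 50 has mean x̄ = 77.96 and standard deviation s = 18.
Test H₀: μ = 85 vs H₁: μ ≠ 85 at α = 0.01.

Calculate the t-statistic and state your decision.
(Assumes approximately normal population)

df = n - 1 = 49
SE = s/√n = 18/√50 = 2.5456
t = (x̄ - μ₀)/SE = (77.96 - 85)/2.5456 = -2.7656
Critical value: t_{0.005,49} = ±2.680
p-value ≈ 0.0080
Decision: reject H₀

Answer: t = -2.7656, reject H₀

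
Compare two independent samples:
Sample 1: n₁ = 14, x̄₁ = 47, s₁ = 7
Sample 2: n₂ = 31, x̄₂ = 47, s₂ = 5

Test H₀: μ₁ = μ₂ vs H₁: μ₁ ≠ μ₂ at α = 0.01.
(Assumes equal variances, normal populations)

Answer: t = 0.0000, fail to reject H₀

Derivation:
Pooled variance: s²_p = [13×7² + 30×5²]/(43) = 32.2558
s_p = 5.6794
SE = s_p×√(1/n₁ + 1/n₂) = 5.6794×√(1/14 + 1/31) = 1.8288
t = (x̄₁ - x̄₂)/SE = (47 - 47)/1.8288 = 0.0000
df = 43, t-critical = ±2.695
Decision: fail to reject H₀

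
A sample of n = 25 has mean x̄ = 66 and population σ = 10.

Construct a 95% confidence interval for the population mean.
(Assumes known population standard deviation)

Confidence level: 95%, α = 0.05
z_0.025 = 1.960
SE = σ/√n = 10/√25 = 2.0000
Margin of error = 1.960 × 2.0000 = 3.9200
CI: x̄ ± margin = 66 ± 3.9200
CI: (62.0800, 69.9200)

Answer: (62.0800, 69.9200)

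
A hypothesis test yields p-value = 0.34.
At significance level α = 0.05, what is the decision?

Answer: fail to reject H₀

Derivation:
Compare p-value to α:
0.34 ≥ 0.05
Decision: fail to reject H₀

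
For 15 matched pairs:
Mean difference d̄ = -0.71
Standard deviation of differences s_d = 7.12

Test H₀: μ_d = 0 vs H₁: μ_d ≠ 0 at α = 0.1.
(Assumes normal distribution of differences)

df = n - 1 = 14
SE = s_d/√n = 7.12/√15 = 1.8384
t = d̄/SE = -0.71/1.8384 = -0.3862
Critical value: t_{0.05,14} = ±1.761
p-value ≈ 0.7052
Decision: fail to reject H₀

Answer: t = -0.3862, fail to reject H₀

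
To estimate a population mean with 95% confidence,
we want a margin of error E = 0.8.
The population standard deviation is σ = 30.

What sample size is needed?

z_0.025 = 1.960
n = (z×σ/E)² = (1.960×30/0.8)²
n = 5402.2500
Round up: n = 5403

Answer: n = 5403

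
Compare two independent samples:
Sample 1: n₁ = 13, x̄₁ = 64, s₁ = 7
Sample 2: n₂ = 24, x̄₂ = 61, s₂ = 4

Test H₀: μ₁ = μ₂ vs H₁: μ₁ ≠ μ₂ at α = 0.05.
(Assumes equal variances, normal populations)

Pooled variance: s²_p = [12×7² + 23×4²]/(35) = 27.3143
s_p = 5.2263
SE = s_p×√(1/n₁ + 1/n₂) = 5.2263×√(1/13 + 1/24) = 1.7998
t = (x̄₁ - x̄₂)/SE = (64 - 61)/1.7998 = 1.6669
df = 35, t-critical = ±2.030
Decision: fail to reject H₀

Answer: t = 1.6669, fail to reject H₀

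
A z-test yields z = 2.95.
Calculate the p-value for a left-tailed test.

Answer: p-value ≈ 0.9984

Derivation:
For z = 2.95:
p = P(Z < 2.95) = Φ(2.95) = 0.9984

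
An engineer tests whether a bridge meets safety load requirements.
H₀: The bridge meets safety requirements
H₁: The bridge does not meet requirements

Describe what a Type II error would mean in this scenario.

Answer: Declaring an unsafe bridge to be safe

Derivation:
Type I error (α): Rejecting H₀ when H₀ is true
Type II error (β): Failing to reject H₀ when H₁ is true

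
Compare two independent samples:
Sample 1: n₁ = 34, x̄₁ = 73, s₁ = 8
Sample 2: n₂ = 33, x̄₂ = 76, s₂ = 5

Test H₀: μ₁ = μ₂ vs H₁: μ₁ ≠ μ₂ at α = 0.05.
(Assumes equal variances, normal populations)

Answer: t = -1.8342, fail to reject H₀

Derivation:
Pooled variance: s²_p = [33×8² + 32×5²]/(65) = 44.8000
s_p = 6.6933
SE = s_p×√(1/n₁ + 1/n₂) = 6.6933×√(1/34 + 1/33) = 1.6356
t = (x̄₁ - x̄₂)/SE = (73 - 76)/1.6356 = -1.8342
df = 65, t-critical = ±1.997
Decision: fail to reject H₀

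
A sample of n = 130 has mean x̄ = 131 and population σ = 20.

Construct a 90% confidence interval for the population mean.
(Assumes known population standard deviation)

Confidence level: 90%, α = 0.1
z_0.05 = 1.645
SE = σ/√n = 20/√130 = 1.7541
Margin of error = 1.645 × 1.7541 = 2.8855
CI: x̄ ± margin = 131 ± 2.8855
CI: (128.1145, 133.8855)

Answer: (128.1145, 133.8855)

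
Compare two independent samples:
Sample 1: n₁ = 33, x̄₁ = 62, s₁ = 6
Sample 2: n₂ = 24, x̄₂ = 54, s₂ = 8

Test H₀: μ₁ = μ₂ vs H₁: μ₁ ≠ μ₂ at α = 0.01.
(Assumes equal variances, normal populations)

Pooled variance: s²_p = [32×6² + 23×8²]/(55) = 47.7091
s_p = 6.9072
SE = s_p×√(1/n₁ + 1/n₂) = 6.9072×√(1/33 + 1/24) = 1.8530
t = (x̄₁ - x̄₂)/SE = (62 - 54)/1.8530 = 4.3173
df = 55, t-critical = ±2.668
Decision: reject H₀

Answer: t = 4.3173, reject H₀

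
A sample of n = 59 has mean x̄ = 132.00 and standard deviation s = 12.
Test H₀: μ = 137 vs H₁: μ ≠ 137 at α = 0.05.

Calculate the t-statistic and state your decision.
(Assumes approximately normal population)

df = n - 1 = 58
SE = s/√n = 12/√59 = 1.5623
t = (x̄ - μ₀)/SE = (132.00 - 137)/1.5623 = -3.2004
Critical value: t_{0.025,58} = ±2.002
p-value ≈ 0.0022
Decision: reject H₀

Answer: t = -3.2004, reject H₀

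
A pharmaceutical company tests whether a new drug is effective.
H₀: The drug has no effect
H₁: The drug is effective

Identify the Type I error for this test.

Type I error: rejecting H₀ when it is actually true (false positive).
Type II error: failing to reject H₀ when H₁ is actually true (false negative).

Answer: Concluding the drug is effective when it actually has no effect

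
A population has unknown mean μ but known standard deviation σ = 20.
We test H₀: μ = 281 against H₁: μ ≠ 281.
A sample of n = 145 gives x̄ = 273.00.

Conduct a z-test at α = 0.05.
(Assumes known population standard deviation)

Answer: z = -4.8167, reject H₀

Derivation:
Standard error: SE = σ/√n = 20/√145 = 1.6609
z-statistic: z = (x̄ - μ₀)/SE = (273.00 - 281)/1.6609 = -4.8167
Critical value: ±1.960
p-value < 0.0001
Decision: reject H₀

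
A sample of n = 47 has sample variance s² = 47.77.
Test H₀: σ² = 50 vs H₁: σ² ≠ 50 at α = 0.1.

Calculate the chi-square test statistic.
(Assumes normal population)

df = n - 1 = 46
χ² = (n-1)s²/σ₀² = 46×47.77/50 = 43.9484
Critical values: χ²_{0.95,46} = 31.439, χ²_{0.05,46} = 62.830
Rejection region: χ² < 31.439 or χ² > 62.830
Decision: fail to reject H₀

Answer: χ² = 43.9484, fail to reject H₀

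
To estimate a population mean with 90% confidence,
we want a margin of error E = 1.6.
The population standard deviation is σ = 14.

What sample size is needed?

z_0.05 = 1.645
n = (z×σ/E)² = (1.645×14/1.6)²
n = 207.1800
Round up: n = 208

Answer: n = 208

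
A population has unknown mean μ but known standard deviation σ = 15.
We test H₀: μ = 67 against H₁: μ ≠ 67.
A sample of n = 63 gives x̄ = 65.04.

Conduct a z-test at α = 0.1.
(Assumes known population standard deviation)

Answer: z = -1.0371, fail to reject H₀

Derivation:
Standard error: SE = σ/√n = 15/√63 = 1.8898
z-statistic: z = (x̄ - μ₀)/SE = (65.04 - 67)/1.8898 = -1.0371
Critical value: ±1.645
p-value = 0.2997
Decision: fail to reject H₀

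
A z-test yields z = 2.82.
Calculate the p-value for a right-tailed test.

Answer: p-value ≈ 0.0024

Derivation:
For z = 2.82:
p = P(Z > 2.82) = 1 - Φ(2.82) = 0.0024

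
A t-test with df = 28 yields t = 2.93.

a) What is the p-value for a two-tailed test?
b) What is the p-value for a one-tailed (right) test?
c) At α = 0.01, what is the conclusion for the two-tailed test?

Using t-distribution with df = 28:
a) Two-tailed: p = 2×P(T > 2.93) = 0.0067
b) One-tailed: p = P(T > 2.93) = 0.0033
c) 0.0067 < 0.01, reject H₀

Answer: a) 0.0067, b) 0.0033, c) reject H₀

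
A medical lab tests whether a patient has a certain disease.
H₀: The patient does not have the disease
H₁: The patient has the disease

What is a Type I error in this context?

Answer: Diagnosing a healthy patient as having the disease (false positive)

Derivation:
Type I error (α): Rejecting H₀ when H₀ is true
Type II error (β): Failing to reject H₀ when H₁ is true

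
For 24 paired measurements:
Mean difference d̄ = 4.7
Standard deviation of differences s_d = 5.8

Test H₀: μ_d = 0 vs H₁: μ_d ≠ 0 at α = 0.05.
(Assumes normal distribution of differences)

df = n - 1 = 23
SE = s_d/√n = 5.8/√24 = 1.1839
t = d̄/SE = 4.7/1.1839 = 3.9699
Critical value: t_{0.025,23} = ±2.069
p-value ≈ 0.0006
Decision: reject H₀

Answer: t = 3.9699, reject H₀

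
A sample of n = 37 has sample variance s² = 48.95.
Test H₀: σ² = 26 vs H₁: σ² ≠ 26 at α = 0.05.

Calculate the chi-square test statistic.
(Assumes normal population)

Answer: χ² = 67.7769, reject H₀

Derivation:
df = n - 1 = 36
χ² = (n-1)s²/σ₀² = 36×48.95/26 = 67.7769
Critical values: χ²_{0.975,36} = 21.336, χ²_{0.025,36} = 54.437
Rejection region: χ² < 21.336 or χ² > 54.437
Decision: reject H₀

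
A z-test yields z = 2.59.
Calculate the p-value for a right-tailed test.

For z = 2.59:
p = P(Z > 2.59) = 1 - Φ(2.59) = 0.0048

Answer: p-value ≈ 0.0048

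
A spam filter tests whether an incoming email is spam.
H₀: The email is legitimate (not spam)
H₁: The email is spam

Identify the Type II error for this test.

Answer: Letting a spam email through to the inbox

Derivation:
Type I error (α): Rejecting H₀ when H₀ is true
Type II error (β): Failing to reject H₀ when H₁ is true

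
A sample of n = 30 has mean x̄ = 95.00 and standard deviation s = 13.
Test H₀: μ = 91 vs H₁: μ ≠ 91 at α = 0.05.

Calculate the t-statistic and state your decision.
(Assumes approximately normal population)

df = n - 1 = 29
SE = s/√n = 13/√30 = 2.3735
t = (x̄ - μ₀)/SE = (95.00 - 91)/2.3735 = 1.6853
Critical value: t_{0.025,29} = ±2.045
p-value ≈ 0.1027
Decision: fail to reject H₀

Answer: t = 1.6853, fail to reject H₀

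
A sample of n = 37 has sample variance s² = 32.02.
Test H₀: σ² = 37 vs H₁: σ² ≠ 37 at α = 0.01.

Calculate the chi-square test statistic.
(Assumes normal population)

Answer: χ² = 31.1546, fail to reject H₀

Derivation:
df = n - 1 = 36
χ² = (n-1)s²/σ₀² = 36×32.02/37 = 31.1546
Critical values: χ²_{0.995,36} = 17.887, χ²_{0.005,36} = 61.581
Rejection region: χ² < 17.887 or χ² > 61.581
Decision: fail to reject H₀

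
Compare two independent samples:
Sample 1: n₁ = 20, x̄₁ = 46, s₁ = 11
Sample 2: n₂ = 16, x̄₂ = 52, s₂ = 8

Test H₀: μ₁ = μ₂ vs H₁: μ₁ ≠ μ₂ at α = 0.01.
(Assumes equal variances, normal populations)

Answer: t = -1.8272, fail to reject H₀

Derivation:
Pooled variance: s²_p = [19×11² + 15×8²]/(34) = 95.8529
s_p = 9.7904
SE = s_p×√(1/n₁ + 1/n₂) = 9.7904×√(1/20 + 1/16) = 3.2838
t = (x̄₁ - x̄₂)/SE = (46 - 52)/3.2838 = -1.8272
df = 34, t-critical = ±2.728
Decision: fail to reject H₀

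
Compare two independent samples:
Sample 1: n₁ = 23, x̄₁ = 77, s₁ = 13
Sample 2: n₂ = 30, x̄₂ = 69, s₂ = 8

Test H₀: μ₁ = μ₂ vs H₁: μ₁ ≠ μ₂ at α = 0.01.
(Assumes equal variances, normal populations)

Pooled variance: s²_p = [22×13² + 29×8²]/(51) = 109.2941
s_p = 10.4544
SE = s_p×√(1/n₁ + 1/n₂) = 10.4544×√(1/23 + 1/30) = 2.8974
t = (x̄₁ - x̄₂)/SE = (77 - 69)/2.8974 = 2.7611
df = 51, t-critical = ±2.676
Decision: reject H₀

Answer: t = 2.7611, reject H₀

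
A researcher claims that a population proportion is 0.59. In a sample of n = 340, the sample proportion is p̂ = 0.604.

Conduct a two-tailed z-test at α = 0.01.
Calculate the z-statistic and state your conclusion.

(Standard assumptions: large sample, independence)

H₀: p = 0.59, H₁: p ≠ 0.59
Standard error: SE = √(p₀(1-p₀)/n) = √(0.59×0.41/340) = 0.026673
z-statistic: z = (p̂ - p₀)/SE = (0.604 - 0.59)/0.026673 = 0.5249
Critical value: z_0.005 = ±2.576
p-value = 0.5997
Decision: fail to reject H₀ at α = 0.01

Answer: z = 0.5249, fail to reject H₀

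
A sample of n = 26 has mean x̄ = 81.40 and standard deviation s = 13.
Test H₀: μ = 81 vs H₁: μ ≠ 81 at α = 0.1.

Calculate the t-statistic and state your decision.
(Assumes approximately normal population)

df = n - 1 = 25
SE = s/√n = 13/√26 = 2.5495
t = (x̄ - μ₀)/SE = (81.40 - 81)/2.5495 = 0.1569
Critical value: t_{0.05,25} = ±1.708
p-value ≈ 0.8766
Decision: fail to reject H₀

Answer: t = 0.1569, fail to reject H₀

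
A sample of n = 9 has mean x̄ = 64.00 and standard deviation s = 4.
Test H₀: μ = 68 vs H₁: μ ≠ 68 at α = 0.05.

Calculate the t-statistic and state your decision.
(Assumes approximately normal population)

Answer: t = -3.0001, reject H₀

Derivation:
df = n - 1 = 8
SE = s/√n = 4/√9 = 1.3333
t = (x̄ - μ₀)/SE = (64.00 - 68)/1.3333 = -3.0001
Critical value: t_{0.025,8} = ±2.306
p-value ≈ 0.0171
Decision: reject H₀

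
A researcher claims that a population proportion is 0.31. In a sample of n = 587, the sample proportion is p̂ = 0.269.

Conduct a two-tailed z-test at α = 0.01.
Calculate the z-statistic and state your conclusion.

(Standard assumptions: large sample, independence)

Answer: z = -2.1478, fail to reject H₀

Derivation:
H₀: p = 0.31, H₁: p ≠ 0.31
Standard error: SE = √(p₀(1-p₀)/n) = √(0.31×0.69/587) = 0.019089
z-statistic: z = (p̂ - p₀)/SE = (0.269 - 0.31)/0.019089 = -2.1478
Critical value: z_0.005 = ±2.576
p-value = 0.0317
Decision: fail to reject H₀ at α = 0.01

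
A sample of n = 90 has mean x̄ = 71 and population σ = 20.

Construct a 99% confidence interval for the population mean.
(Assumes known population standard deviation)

Confidence level: 99%, α = 0.01
z_0.005 = 2.576
SE = σ/√n = 20/√90 = 2.1082
Margin of error = 2.576 × 2.1082 = 5.4307
CI: x̄ ± margin = 71 ± 5.4307
CI: (65.5693, 76.4307)

Answer: (65.5693, 76.4307)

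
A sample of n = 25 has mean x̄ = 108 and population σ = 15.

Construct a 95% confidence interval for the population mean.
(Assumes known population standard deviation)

Answer: (102.1200, 113.8800)

Derivation:
Confidence level: 95%, α = 0.05
z_0.025 = 1.960
SE = σ/√n = 15/√25 = 3.0000
Margin of error = 1.960 × 3.0000 = 5.8800
CI: x̄ ± margin = 108 ± 5.8800
CI: (102.1200, 113.8800)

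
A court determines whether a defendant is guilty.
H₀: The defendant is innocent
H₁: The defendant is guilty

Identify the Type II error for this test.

A Type I error (probability α) occurs when we reject a true H₀.
A Type II error (probability β) occurs when we fail to reject a false H₀.

Answer: Acquitting a guilty person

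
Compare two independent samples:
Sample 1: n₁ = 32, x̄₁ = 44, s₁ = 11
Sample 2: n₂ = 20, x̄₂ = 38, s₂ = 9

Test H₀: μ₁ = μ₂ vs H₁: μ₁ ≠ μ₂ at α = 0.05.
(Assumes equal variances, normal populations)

Answer: t = 2.0465, reject H₀

Derivation:
Pooled variance: s²_p = [31×11² + 19×9²]/(50) = 105.8000
s_p = 10.2859
SE = s_p×√(1/n₁ + 1/n₂) = 10.2859×√(1/32 + 1/20) = 2.9319
t = (x̄₁ - x̄₂)/SE = (44 - 38)/2.9319 = 2.0465
df = 50, t-critical = ±2.009
Decision: reject H₀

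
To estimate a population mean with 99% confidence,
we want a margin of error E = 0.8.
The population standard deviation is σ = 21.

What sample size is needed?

Answer: n = 4573

Derivation:
z_0.005 = 2.576
n = (z×σ/E)² = (2.576×21/0.8)²
n = 4572.4644
Round up: n = 4573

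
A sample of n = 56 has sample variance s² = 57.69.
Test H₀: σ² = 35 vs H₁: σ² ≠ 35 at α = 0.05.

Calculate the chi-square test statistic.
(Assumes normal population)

Answer: χ² = 90.6557, reject H₀

Derivation:
df = n - 1 = 55
χ² = (n-1)s²/σ₀² = 55×57.69/35 = 90.6557
Critical values: χ²_{0.975,55} = 36.398, χ²_{0.025,55} = 77.380
Rejection region: χ² < 36.398 or χ² > 77.380
Decision: reject H₀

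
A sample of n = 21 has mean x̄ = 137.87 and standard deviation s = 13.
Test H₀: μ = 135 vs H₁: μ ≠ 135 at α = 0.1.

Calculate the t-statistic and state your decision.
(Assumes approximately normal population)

df = n - 1 = 20
SE = s/√n = 13/√21 = 2.8368
t = (x̄ - μ₀)/SE = (137.87 - 135)/2.8368 = 1.0117
Critical value: t_{0.05,20} = ±1.725
p-value ≈ 0.3238
Decision: fail to reject H₀

Answer: t = 1.0117, fail to reject H₀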